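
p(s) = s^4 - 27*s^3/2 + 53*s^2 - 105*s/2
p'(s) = 4*s^3 - 81*s^2/2 + 106*s - 105/2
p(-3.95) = 2109.75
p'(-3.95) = -1349.62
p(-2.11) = 493.38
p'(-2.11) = -494.05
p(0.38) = -13.02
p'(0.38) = -17.85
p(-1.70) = 317.10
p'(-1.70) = -369.40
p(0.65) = -15.26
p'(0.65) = 0.39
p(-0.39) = 29.36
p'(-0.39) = -100.24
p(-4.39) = 2765.47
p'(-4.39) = -1636.78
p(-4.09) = 2304.79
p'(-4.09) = -1437.20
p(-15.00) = 108900.00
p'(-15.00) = -24255.00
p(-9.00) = 21168.00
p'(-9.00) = -7203.00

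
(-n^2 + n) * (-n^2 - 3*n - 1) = n^4 + 2*n^3 - 2*n^2 - n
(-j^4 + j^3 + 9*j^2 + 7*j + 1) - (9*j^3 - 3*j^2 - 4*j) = -j^4 - 8*j^3 + 12*j^2 + 11*j + 1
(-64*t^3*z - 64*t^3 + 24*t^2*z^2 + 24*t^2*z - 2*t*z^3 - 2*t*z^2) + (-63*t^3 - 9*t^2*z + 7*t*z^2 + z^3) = -64*t^3*z - 127*t^3 + 24*t^2*z^2 + 15*t^2*z - 2*t*z^3 + 5*t*z^2 + z^3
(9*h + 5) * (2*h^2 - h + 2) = 18*h^3 + h^2 + 13*h + 10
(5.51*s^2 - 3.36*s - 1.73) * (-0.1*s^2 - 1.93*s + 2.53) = -0.551*s^4 - 10.2983*s^3 + 20.5981*s^2 - 5.1619*s - 4.3769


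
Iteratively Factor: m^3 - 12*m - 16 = (m + 2)*(m^2 - 2*m - 8) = (m - 4)*(m + 2)*(m + 2)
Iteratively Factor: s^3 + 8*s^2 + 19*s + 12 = (s + 1)*(s^2 + 7*s + 12) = (s + 1)*(s + 4)*(s + 3)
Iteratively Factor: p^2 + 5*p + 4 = (p + 1)*(p + 4)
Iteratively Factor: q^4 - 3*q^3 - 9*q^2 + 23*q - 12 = (q - 4)*(q^3 + q^2 - 5*q + 3) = (q - 4)*(q + 3)*(q^2 - 2*q + 1) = (q - 4)*(q - 1)*(q + 3)*(q - 1)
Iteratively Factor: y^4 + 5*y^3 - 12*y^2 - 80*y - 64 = (y - 4)*(y^3 + 9*y^2 + 24*y + 16) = (y - 4)*(y + 4)*(y^2 + 5*y + 4) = (y - 4)*(y + 4)^2*(y + 1)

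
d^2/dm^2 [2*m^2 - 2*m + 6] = 4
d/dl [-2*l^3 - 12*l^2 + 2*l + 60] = -6*l^2 - 24*l + 2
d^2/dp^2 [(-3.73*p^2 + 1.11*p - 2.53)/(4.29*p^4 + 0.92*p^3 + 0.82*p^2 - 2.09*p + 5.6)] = (-411.883758*p^8 + 156.813228*p^7 - 841.223648*p^6 - 671.819184*p^5 + 1986.43743*p^4 - 211.120144*p^3 + 782.494032*p^2 + 73.640124*p - 206.829786)/(78.953589*p^12 + 50.795316*p^11 + 56.167254*p^10 - 95.196763*p^9 + 270.43194*p^8 + 85.048164*p^7 + 179.726239*p^6 - 268.073112*p^5 + 361.038966*p^4 + 19.840591*p^3 + 150.52968*p^2 - 196.6272*p + 175.616)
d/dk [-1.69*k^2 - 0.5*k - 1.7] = -3.38*k - 0.5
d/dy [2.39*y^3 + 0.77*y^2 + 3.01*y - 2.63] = 7.17*y^2 + 1.54*y + 3.01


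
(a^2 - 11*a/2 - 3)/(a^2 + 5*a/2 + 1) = (a - 6)/(a + 2)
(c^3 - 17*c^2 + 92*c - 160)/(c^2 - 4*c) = c - 13 + 40/c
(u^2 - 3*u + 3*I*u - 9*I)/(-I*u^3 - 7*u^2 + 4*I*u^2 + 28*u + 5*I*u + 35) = (I*u^2 - 3*u*(1 + I) + 9)/(u^3 - u^2*(4 + 7*I) + u*(-5 + 28*I) + 35*I)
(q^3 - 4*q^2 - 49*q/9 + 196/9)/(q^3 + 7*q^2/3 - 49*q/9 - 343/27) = 3*(q - 4)/(3*q + 7)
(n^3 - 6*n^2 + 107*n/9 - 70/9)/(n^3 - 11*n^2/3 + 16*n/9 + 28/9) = (3*n - 5)/(3*n + 2)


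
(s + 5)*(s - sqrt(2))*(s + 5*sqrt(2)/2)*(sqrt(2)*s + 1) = sqrt(2)*s^4 + 4*s^3 + 5*sqrt(2)*s^3 - 7*sqrt(2)*s^2/2 + 20*s^2 - 35*sqrt(2)*s/2 - 5*s - 25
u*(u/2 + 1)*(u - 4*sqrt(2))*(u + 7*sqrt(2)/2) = u^4/2 - sqrt(2)*u^3/4 + u^3 - 14*u^2 - sqrt(2)*u^2/2 - 28*u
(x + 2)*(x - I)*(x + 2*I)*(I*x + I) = I*x^4 - x^3 + 3*I*x^3 - 3*x^2 + 4*I*x^2 - 2*x + 6*I*x + 4*I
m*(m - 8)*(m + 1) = m^3 - 7*m^2 - 8*m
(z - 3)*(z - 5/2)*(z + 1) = z^3 - 9*z^2/2 + 2*z + 15/2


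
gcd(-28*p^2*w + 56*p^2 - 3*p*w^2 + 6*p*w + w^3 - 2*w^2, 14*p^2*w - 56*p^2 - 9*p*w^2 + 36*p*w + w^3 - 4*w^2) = 7*p - w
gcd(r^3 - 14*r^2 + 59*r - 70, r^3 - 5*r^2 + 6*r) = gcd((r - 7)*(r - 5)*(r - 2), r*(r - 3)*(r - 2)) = r - 2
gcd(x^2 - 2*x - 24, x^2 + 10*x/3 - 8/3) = x + 4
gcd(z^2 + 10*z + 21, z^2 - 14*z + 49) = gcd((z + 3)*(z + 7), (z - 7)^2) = 1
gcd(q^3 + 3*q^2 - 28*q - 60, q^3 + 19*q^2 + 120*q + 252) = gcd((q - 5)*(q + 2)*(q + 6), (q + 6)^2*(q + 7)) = q + 6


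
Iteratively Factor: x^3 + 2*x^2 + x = (x + 1)*(x^2 + x) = x*(x + 1)*(x + 1)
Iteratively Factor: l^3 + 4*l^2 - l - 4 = (l - 1)*(l^2 + 5*l + 4) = (l - 1)*(l + 4)*(l + 1)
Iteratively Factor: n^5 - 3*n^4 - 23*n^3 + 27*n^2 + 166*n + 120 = (n - 5)*(n^4 + 2*n^3 - 13*n^2 - 38*n - 24) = (n - 5)*(n + 2)*(n^3 - 13*n - 12) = (n - 5)*(n + 1)*(n + 2)*(n^2 - n - 12) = (n - 5)*(n + 1)*(n + 2)*(n + 3)*(n - 4)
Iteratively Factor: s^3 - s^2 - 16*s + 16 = (s - 1)*(s^2 - 16) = (s - 4)*(s - 1)*(s + 4)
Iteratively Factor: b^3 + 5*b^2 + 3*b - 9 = (b + 3)*(b^2 + 2*b - 3) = (b + 3)^2*(b - 1)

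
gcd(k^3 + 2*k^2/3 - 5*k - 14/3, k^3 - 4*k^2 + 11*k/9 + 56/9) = k^2 - 4*k/3 - 7/3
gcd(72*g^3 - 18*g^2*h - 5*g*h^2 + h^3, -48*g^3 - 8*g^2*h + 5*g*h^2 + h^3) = 12*g^2 - g*h - h^2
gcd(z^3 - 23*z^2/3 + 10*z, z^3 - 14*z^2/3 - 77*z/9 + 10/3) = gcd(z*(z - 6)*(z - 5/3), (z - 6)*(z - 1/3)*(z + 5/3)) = z - 6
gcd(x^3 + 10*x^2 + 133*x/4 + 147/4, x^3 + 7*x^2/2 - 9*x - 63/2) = x^2 + 13*x/2 + 21/2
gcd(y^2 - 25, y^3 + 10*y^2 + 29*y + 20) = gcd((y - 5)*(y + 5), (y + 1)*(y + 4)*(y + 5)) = y + 5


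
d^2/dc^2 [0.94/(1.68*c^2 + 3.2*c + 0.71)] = (-5.306112*c^2 - 10.10688*c + 0.94*(3.36*c + 3.2)*(6.72*c + 6.4) - 2.242464)/(1.68*c^2 + 3.2*c + 0.71)^3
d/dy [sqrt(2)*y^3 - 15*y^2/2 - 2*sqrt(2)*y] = 3*sqrt(2)*y^2 - 15*y - 2*sqrt(2)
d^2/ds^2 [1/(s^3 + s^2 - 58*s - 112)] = 2*(-(3*s + 1)*(s^3 + s^2 - 58*s - 112) + (3*s^2 + 2*s - 58)^2)/(s^3 + s^2 - 58*s - 112)^3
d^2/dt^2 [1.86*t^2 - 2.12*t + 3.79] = 3.72000000000000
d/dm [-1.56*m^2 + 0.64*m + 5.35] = 0.64 - 3.12*m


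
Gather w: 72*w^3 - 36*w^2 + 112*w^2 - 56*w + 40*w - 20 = 72*w^3 + 76*w^2 - 16*w - 20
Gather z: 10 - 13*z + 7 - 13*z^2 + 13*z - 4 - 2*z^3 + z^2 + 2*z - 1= -2*z^3 - 12*z^2 + 2*z + 12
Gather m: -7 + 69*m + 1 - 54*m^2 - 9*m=-54*m^2 + 60*m - 6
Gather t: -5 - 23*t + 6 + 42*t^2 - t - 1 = 42*t^2 - 24*t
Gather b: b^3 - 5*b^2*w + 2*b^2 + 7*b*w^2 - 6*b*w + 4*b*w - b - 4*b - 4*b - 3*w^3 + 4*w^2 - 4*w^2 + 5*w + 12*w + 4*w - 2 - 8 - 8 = b^3 + b^2*(2 - 5*w) + b*(7*w^2 - 2*w - 9) - 3*w^3 + 21*w - 18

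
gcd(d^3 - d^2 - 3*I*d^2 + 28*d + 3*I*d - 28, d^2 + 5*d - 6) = d - 1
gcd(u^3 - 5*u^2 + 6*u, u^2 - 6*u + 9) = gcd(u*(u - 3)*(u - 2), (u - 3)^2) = u - 3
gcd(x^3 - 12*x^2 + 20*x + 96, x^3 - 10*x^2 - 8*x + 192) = x^2 - 14*x + 48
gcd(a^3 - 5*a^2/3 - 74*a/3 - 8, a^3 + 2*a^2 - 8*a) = a + 4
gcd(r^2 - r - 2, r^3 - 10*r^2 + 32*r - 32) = r - 2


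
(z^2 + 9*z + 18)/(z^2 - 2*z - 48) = (z + 3)/(z - 8)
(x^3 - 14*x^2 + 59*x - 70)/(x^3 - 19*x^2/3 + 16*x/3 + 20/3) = 3*(x - 7)/(3*x + 2)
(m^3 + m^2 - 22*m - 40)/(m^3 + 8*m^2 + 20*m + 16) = (m - 5)/(m + 2)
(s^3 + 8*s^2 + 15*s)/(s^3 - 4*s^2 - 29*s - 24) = s*(s + 5)/(s^2 - 7*s - 8)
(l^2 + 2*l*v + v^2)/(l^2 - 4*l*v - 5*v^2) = (-l - v)/(-l + 5*v)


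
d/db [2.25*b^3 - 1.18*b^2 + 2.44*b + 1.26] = 6.75*b^2 - 2.36*b + 2.44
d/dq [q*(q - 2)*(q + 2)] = 3*q^2 - 4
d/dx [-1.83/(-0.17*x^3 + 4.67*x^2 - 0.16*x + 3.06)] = (-0.9333*x^2 + 17.0922*x - 0.2928)/(0.17*x^3 - 4.67*x^2 + 0.16*x - 3.06)^2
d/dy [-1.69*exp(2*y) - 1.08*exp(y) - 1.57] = (-3.38*exp(y) - 1.08)*exp(y)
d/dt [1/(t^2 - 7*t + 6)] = (7 - 2*t)/(t^2 - 7*t + 6)^2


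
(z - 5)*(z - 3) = z^2 - 8*z + 15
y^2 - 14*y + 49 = (y - 7)^2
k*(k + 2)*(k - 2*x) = k^3 - 2*k^2*x + 2*k^2 - 4*k*x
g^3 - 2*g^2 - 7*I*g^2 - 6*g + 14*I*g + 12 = (g - 2)*(g - 6*I)*(g - I)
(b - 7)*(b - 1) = b^2 - 8*b + 7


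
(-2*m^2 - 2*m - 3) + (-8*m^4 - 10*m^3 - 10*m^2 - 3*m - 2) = -8*m^4 - 10*m^3 - 12*m^2 - 5*m - 5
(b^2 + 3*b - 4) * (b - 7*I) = b^3 + 3*b^2 - 7*I*b^2 - 4*b - 21*I*b + 28*I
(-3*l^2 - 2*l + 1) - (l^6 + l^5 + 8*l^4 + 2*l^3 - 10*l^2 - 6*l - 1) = -l^6 - l^5 - 8*l^4 - 2*l^3 + 7*l^2 + 4*l + 2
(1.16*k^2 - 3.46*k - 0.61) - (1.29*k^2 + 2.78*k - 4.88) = -0.13*k^2 - 6.24*k + 4.27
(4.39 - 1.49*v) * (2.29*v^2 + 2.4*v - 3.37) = -3.4121*v^3 + 6.4771*v^2 + 15.5573*v - 14.7943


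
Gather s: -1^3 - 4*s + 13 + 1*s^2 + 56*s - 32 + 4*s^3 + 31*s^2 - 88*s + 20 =4*s^3 + 32*s^2 - 36*s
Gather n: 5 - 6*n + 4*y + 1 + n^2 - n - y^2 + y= n^2 - 7*n - y^2 + 5*y + 6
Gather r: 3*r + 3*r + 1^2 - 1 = 6*r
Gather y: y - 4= y - 4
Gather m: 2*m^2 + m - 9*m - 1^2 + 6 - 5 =2*m^2 - 8*m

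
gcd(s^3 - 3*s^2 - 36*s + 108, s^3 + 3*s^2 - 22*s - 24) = s + 6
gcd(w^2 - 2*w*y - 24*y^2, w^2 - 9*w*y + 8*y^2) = 1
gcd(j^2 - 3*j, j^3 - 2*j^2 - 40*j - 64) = 1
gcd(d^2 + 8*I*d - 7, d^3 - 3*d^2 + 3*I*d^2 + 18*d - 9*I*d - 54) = 1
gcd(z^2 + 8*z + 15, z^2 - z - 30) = z + 5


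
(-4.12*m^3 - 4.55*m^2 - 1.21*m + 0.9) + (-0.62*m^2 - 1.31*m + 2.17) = -4.12*m^3 - 5.17*m^2 - 2.52*m + 3.07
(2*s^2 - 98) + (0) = 2*s^2 - 98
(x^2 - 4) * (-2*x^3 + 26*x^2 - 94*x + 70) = -2*x^5 + 26*x^4 - 86*x^3 - 34*x^2 + 376*x - 280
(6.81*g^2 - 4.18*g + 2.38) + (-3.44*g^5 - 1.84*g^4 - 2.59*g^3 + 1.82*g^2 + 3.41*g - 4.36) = -3.44*g^5 - 1.84*g^4 - 2.59*g^3 + 8.63*g^2 - 0.77*g - 1.98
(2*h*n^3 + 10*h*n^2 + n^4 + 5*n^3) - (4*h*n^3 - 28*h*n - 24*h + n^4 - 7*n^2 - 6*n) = -2*h*n^3 + 10*h*n^2 + 28*h*n + 24*h + 5*n^3 + 7*n^2 + 6*n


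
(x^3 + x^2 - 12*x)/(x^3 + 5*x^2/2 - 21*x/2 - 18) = 2*x/(2*x + 3)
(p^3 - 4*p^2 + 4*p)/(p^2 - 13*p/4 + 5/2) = 4*p*(p - 2)/(4*p - 5)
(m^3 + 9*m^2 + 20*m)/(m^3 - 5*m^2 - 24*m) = (m^2 + 9*m + 20)/(m^2 - 5*m - 24)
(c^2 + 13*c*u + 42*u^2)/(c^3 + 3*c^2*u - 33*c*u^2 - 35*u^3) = (-c - 6*u)/(-c^2 + 4*c*u + 5*u^2)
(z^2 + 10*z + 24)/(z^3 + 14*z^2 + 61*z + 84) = (z + 6)/(z^2 + 10*z + 21)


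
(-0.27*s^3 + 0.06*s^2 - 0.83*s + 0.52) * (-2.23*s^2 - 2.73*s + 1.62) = 0.6021*s^5 + 0.6033*s^4 + 1.2497*s^3 + 1.2035*s^2 - 2.7642*s + 0.8424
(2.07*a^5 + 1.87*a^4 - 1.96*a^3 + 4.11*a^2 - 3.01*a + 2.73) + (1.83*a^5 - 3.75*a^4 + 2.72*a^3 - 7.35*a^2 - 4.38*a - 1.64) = 3.9*a^5 - 1.88*a^4 + 0.76*a^3 - 3.24*a^2 - 7.39*a + 1.09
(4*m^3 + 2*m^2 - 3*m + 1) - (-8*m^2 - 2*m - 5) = 4*m^3 + 10*m^2 - m + 6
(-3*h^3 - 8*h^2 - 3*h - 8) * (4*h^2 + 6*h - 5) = -12*h^5 - 50*h^4 - 45*h^3 - 10*h^2 - 33*h + 40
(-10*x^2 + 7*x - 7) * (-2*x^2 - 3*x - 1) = 20*x^4 + 16*x^3 + 3*x^2 + 14*x + 7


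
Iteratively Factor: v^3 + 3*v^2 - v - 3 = (v + 1)*(v^2 + 2*v - 3) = (v - 1)*(v + 1)*(v + 3)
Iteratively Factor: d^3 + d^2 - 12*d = (d + 4)*(d^2 - 3*d) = (d - 3)*(d + 4)*(d)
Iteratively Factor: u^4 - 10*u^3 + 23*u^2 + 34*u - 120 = (u - 4)*(u^3 - 6*u^2 - u + 30) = (u - 5)*(u - 4)*(u^2 - u - 6) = (u - 5)*(u - 4)*(u - 3)*(u + 2)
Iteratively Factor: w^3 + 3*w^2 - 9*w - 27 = (w + 3)*(w^2 - 9) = (w + 3)^2*(w - 3)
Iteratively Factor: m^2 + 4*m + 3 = (m + 1)*(m + 3)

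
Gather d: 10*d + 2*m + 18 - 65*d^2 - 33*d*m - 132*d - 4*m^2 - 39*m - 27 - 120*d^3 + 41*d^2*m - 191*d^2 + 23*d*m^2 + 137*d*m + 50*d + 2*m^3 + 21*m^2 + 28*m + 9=-120*d^3 + d^2*(41*m - 256) + d*(23*m^2 + 104*m - 72) + 2*m^3 + 17*m^2 - 9*m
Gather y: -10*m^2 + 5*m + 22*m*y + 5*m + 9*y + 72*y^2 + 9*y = -10*m^2 + 10*m + 72*y^2 + y*(22*m + 18)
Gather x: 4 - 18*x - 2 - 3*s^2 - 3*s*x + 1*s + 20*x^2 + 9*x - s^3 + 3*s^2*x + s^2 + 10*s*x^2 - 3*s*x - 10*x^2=-s^3 - 2*s^2 + s + x^2*(10*s + 10) + x*(3*s^2 - 6*s - 9) + 2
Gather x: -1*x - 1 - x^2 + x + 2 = 1 - x^2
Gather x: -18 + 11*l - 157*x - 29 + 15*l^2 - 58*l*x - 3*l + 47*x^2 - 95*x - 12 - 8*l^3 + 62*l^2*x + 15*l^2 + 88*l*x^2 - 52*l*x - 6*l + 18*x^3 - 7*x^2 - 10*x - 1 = -8*l^3 + 30*l^2 + 2*l + 18*x^3 + x^2*(88*l + 40) + x*(62*l^2 - 110*l - 262) - 60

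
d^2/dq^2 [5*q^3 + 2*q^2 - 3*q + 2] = 30*q + 4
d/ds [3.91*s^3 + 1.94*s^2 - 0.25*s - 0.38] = 11.73*s^2 + 3.88*s - 0.25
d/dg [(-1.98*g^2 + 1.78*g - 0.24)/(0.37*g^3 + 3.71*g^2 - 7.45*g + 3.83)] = (0.732599999999999*g^4 - 1.3172*g^3 + 8.4136*g^2 - 13.386*g + 5.0294)/(0.1369*g^6 + 2.7454*g^5 + 8.2511*g^4 - 52.4448*g^3 + 83.9211*g^2 - 57.067*g + 14.6689)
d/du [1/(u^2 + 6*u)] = 2*(-u - 3)/(u^2*(u + 6)^2)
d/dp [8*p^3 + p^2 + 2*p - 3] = 24*p^2 + 2*p + 2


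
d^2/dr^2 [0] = 0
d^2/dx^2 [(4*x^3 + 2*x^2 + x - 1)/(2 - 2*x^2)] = (-5*x^3 - 3*x^2 - 15*x - 1)/(x^6 - 3*x^4 + 3*x^2 - 1)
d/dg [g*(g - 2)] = 2*g - 2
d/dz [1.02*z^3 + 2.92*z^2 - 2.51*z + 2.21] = 3.06*z^2 + 5.84*z - 2.51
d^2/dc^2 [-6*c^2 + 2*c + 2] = -12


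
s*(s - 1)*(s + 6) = s^3 + 5*s^2 - 6*s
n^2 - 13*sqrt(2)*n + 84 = (n - 7*sqrt(2))*(n - 6*sqrt(2))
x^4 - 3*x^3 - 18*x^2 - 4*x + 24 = (x - 6)*(x - 1)*(x + 2)^2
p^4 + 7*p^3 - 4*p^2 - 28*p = p*(p - 2)*(p + 2)*(p + 7)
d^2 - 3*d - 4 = (d - 4)*(d + 1)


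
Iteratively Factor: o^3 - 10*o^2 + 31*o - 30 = (o - 2)*(o^2 - 8*o + 15) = (o - 5)*(o - 2)*(o - 3)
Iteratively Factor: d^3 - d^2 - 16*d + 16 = (d - 1)*(d^2 - 16) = (d - 4)*(d - 1)*(d + 4)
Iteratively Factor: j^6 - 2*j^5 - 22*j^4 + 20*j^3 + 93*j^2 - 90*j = (j)*(j^5 - 2*j^4 - 22*j^3 + 20*j^2 + 93*j - 90) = j*(j + 3)*(j^4 - 5*j^3 - 7*j^2 + 41*j - 30) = j*(j - 1)*(j + 3)*(j^3 - 4*j^2 - 11*j + 30) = j*(j - 5)*(j - 1)*(j + 3)*(j^2 + j - 6) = j*(j - 5)*(j - 2)*(j - 1)*(j + 3)*(j + 3)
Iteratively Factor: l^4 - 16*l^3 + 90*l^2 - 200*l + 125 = (l - 5)*(l^3 - 11*l^2 + 35*l - 25) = (l - 5)*(l - 1)*(l^2 - 10*l + 25) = (l - 5)^2*(l - 1)*(l - 5)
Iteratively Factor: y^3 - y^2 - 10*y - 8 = (y - 4)*(y^2 + 3*y + 2) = (y - 4)*(y + 1)*(y + 2)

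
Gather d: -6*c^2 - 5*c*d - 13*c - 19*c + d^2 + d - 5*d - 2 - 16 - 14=-6*c^2 - 32*c + d^2 + d*(-5*c - 4) - 32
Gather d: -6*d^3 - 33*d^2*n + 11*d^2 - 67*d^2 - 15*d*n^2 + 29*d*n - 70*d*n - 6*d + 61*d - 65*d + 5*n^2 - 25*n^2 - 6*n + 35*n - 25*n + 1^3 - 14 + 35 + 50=-6*d^3 + d^2*(-33*n - 56) + d*(-15*n^2 - 41*n - 10) - 20*n^2 + 4*n + 72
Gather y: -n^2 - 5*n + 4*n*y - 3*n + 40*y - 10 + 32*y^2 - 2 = -n^2 - 8*n + 32*y^2 + y*(4*n + 40) - 12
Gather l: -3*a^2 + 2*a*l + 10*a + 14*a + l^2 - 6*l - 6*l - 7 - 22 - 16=-3*a^2 + 24*a + l^2 + l*(2*a - 12) - 45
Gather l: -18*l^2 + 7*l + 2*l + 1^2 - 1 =-18*l^2 + 9*l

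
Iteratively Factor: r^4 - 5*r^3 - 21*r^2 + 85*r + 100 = (r - 5)*(r^3 - 21*r - 20) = (r - 5)*(r + 1)*(r^2 - r - 20) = (r - 5)^2*(r + 1)*(r + 4)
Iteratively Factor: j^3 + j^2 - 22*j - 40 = (j - 5)*(j^2 + 6*j + 8) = (j - 5)*(j + 2)*(j + 4)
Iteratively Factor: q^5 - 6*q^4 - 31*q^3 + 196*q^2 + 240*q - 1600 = (q - 5)*(q^4 - q^3 - 36*q^2 + 16*q + 320) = (q - 5)*(q - 4)*(q^3 + 3*q^2 - 24*q - 80) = (q - 5)*(q - 4)*(q + 4)*(q^2 - q - 20) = (q - 5)^2*(q - 4)*(q + 4)*(q + 4)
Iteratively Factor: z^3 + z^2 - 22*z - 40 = (z + 2)*(z^2 - z - 20) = (z + 2)*(z + 4)*(z - 5)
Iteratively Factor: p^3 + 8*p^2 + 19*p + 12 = (p + 1)*(p^2 + 7*p + 12) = (p + 1)*(p + 4)*(p + 3)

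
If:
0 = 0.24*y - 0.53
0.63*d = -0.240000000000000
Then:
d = -0.38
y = 2.21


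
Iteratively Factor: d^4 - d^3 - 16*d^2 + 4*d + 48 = (d - 4)*(d^3 + 3*d^2 - 4*d - 12) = (d - 4)*(d + 2)*(d^2 + d - 6) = (d - 4)*(d + 2)*(d + 3)*(d - 2)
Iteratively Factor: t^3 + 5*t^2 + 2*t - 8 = (t - 1)*(t^2 + 6*t + 8) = (t - 1)*(t + 4)*(t + 2)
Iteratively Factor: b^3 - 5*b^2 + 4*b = (b - 1)*(b^2 - 4*b) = (b - 4)*(b - 1)*(b)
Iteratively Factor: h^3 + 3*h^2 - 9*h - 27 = (h + 3)*(h^2 - 9) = (h - 3)*(h + 3)*(h + 3)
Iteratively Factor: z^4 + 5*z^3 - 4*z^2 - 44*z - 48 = (z + 4)*(z^3 + z^2 - 8*z - 12) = (z - 3)*(z + 4)*(z^2 + 4*z + 4) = (z - 3)*(z + 2)*(z + 4)*(z + 2)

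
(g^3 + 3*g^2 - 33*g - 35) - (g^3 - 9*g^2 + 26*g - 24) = 12*g^2 - 59*g - 11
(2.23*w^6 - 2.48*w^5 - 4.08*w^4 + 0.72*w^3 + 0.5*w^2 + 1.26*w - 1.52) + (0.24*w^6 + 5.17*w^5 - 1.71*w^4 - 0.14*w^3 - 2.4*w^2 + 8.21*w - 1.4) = 2.47*w^6 + 2.69*w^5 - 5.79*w^4 + 0.58*w^3 - 1.9*w^2 + 9.47*w - 2.92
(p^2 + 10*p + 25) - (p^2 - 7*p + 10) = 17*p + 15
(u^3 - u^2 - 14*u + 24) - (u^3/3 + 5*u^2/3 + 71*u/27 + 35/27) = 2*u^3/3 - 8*u^2/3 - 449*u/27 + 613/27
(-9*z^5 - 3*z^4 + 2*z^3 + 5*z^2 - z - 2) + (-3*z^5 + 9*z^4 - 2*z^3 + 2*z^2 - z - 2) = -12*z^5 + 6*z^4 + 7*z^2 - 2*z - 4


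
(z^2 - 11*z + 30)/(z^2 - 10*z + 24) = (z - 5)/(z - 4)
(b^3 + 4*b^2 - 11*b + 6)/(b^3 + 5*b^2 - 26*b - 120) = (b^2 - 2*b + 1)/(b^2 - b - 20)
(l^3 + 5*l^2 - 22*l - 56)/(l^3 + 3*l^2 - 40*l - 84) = (l - 4)/(l - 6)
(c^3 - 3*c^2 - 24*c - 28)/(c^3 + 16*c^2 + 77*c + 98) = (c^2 - 5*c - 14)/(c^2 + 14*c + 49)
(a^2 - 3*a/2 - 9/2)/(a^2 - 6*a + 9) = (a + 3/2)/(a - 3)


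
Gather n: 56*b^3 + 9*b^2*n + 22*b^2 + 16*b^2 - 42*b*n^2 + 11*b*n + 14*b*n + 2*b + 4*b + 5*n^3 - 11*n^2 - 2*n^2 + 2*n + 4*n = 56*b^3 + 38*b^2 + 6*b + 5*n^3 + n^2*(-42*b - 13) + n*(9*b^2 + 25*b + 6)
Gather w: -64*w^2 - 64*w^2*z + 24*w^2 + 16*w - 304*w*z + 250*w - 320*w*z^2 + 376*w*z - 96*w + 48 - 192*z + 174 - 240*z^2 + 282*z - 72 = w^2*(-64*z - 40) + w*(-320*z^2 + 72*z + 170) - 240*z^2 + 90*z + 150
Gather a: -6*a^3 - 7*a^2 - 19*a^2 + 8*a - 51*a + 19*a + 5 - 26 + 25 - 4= -6*a^3 - 26*a^2 - 24*a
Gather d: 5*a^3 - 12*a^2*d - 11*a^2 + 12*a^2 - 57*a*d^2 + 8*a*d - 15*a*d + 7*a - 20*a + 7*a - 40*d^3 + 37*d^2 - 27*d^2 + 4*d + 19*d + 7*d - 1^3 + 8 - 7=5*a^3 + a^2 - 6*a - 40*d^3 + d^2*(10 - 57*a) + d*(-12*a^2 - 7*a + 30)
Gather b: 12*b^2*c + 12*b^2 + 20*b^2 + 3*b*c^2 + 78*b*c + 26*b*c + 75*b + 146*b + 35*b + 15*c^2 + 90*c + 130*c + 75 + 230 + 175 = b^2*(12*c + 32) + b*(3*c^2 + 104*c + 256) + 15*c^2 + 220*c + 480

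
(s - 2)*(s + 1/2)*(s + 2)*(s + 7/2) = s^4 + 4*s^3 - 9*s^2/4 - 16*s - 7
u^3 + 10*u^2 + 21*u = u*(u + 3)*(u + 7)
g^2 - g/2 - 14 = (g - 4)*(g + 7/2)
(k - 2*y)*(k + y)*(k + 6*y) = k^3 + 5*k^2*y - 8*k*y^2 - 12*y^3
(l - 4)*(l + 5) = l^2 + l - 20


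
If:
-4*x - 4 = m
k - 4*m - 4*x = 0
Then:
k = -12*x - 16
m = -4*x - 4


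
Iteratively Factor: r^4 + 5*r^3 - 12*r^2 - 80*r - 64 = (r + 1)*(r^3 + 4*r^2 - 16*r - 64) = (r + 1)*(r + 4)*(r^2 - 16) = (r + 1)*(r + 4)^2*(r - 4)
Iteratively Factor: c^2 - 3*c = (c - 3)*(c)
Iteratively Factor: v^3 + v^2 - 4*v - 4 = (v + 2)*(v^2 - v - 2) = (v - 2)*(v + 2)*(v + 1)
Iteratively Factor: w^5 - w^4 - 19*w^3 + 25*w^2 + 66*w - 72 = (w - 3)*(w^4 + 2*w^3 - 13*w^2 - 14*w + 24) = (w - 3)*(w - 1)*(w^3 + 3*w^2 - 10*w - 24) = (w - 3)*(w - 1)*(w + 2)*(w^2 + w - 12) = (w - 3)*(w - 1)*(w + 2)*(w + 4)*(w - 3)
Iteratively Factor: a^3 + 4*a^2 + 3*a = (a)*(a^2 + 4*a + 3) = a*(a + 1)*(a + 3)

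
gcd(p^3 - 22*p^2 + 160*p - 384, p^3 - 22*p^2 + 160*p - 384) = p^3 - 22*p^2 + 160*p - 384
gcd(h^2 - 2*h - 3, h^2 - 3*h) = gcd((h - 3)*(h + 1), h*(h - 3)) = h - 3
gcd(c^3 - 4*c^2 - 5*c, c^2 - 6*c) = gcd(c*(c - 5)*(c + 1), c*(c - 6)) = c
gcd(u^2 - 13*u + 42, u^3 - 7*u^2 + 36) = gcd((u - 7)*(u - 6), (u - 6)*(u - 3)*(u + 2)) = u - 6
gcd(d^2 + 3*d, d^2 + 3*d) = d^2 + 3*d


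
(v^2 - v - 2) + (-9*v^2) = -8*v^2 - v - 2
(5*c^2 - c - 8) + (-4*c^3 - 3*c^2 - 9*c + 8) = -4*c^3 + 2*c^2 - 10*c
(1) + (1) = 2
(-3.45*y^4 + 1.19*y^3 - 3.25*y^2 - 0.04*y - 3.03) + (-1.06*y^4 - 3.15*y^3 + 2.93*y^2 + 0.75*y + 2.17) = -4.51*y^4 - 1.96*y^3 - 0.32*y^2 + 0.71*y - 0.86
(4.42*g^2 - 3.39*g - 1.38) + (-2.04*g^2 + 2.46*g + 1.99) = 2.38*g^2 - 0.93*g + 0.61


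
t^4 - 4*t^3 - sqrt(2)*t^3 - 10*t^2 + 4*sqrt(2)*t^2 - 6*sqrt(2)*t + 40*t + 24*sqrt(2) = (t - 4)*(t - 3*sqrt(2))*(t + sqrt(2))^2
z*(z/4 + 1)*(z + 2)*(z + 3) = z^4/4 + 9*z^3/4 + 13*z^2/2 + 6*z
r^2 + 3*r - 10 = (r - 2)*(r + 5)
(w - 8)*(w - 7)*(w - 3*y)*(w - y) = w^4 - 4*w^3*y - 15*w^3 + 3*w^2*y^2 + 60*w^2*y + 56*w^2 - 45*w*y^2 - 224*w*y + 168*y^2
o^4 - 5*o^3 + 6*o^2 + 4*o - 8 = (o - 2)^3*(o + 1)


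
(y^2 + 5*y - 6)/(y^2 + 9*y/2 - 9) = 2*(y - 1)/(2*y - 3)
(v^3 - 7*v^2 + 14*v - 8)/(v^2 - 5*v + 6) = (v^2 - 5*v + 4)/(v - 3)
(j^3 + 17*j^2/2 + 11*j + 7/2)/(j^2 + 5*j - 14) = (2*j^2 + 3*j + 1)/(2*(j - 2))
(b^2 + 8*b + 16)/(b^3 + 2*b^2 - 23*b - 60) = (b + 4)/(b^2 - 2*b - 15)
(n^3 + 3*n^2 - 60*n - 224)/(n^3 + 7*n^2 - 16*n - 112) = (n - 8)/(n - 4)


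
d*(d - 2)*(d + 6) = d^3 + 4*d^2 - 12*d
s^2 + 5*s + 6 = (s + 2)*(s + 3)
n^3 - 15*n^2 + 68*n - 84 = (n - 7)*(n - 6)*(n - 2)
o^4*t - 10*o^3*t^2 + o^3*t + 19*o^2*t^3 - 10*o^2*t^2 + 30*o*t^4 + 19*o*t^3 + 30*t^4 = (o - 6*t)*(o - 5*t)*(o + t)*(o*t + t)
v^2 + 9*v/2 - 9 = (v - 3/2)*(v + 6)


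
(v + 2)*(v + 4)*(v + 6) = v^3 + 12*v^2 + 44*v + 48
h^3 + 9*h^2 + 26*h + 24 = (h + 2)*(h + 3)*(h + 4)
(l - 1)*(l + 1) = l^2 - 1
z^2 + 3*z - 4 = (z - 1)*(z + 4)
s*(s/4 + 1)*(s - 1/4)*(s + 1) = s^4/4 + 19*s^3/16 + 11*s^2/16 - s/4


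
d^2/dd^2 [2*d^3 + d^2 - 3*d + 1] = 12*d + 2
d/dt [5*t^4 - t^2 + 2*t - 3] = 20*t^3 - 2*t + 2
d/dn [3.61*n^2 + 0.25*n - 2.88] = 7.22*n + 0.25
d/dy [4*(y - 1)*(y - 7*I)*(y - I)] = 12*y^2 + y*(-8 - 64*I) - 28 + 32*I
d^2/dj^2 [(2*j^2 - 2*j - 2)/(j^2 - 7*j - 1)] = 24*(j^3 + 3*j - 7)/(j^6 - 21*j^5 + 144*j^4 - 301*j^3 - 144*j^2 - 21*j - 1)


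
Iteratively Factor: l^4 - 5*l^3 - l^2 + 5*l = (l - 5)*(l^3 - l) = (l - 5)*(l + 1)*(l^2 - l) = (l - 5)*(l - 1)*(l + 1)*(l)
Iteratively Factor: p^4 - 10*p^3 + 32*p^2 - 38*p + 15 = (p - 1)*(p^3 - 9*p^2 + 23*p - 15) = (p - 3)*(p - 1)*(p^2 - 6*p + 5) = (p - 5)*(p - 3)*(p - 1)*(p - 1)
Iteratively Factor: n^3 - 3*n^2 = (n)*(n^2 - 3*n) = n*(n - 3)*(n)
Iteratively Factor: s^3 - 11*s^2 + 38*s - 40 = (s - 2)*(s^2 - 9*s + 20) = (s - 5)*(s - 2)*(s - 4)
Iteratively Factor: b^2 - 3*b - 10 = (b - 5)*(b + 2)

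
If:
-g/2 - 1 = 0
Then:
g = -2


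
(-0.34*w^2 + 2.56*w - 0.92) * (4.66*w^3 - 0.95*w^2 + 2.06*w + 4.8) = -1.5844*w^5 + 12.2526*w^4 - 7.4196*w^3 + 4.5156*w^2 + 10.3928*w - 4.416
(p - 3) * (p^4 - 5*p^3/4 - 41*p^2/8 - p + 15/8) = p^5 - 17*p^4/4 - 11*p^3/8 + 115*p^2/8 + 39*p/8 - 45/8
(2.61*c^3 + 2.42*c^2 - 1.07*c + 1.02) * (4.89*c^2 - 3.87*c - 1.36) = 12.7629*c^5 + 1.7331*c^4 - 18.1473*c^3 + 5.8375*c^2 - 2.4922*c - 1.3872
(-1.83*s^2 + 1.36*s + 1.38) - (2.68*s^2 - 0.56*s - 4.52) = -4.51*s^2 + 1.92*s + 5.9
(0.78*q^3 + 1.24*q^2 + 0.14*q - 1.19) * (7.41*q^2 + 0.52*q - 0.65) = 5.7798*q^5 + 9.594*q^4 + 1.1752*q^3 - 9.5511*q^2 - 0.7098*q + 0.7735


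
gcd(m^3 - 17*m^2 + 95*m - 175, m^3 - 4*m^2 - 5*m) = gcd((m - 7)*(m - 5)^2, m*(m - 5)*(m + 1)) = m - 5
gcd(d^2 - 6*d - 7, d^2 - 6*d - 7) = d^2 - 6*d - 7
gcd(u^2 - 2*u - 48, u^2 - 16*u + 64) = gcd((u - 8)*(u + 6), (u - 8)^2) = u - 8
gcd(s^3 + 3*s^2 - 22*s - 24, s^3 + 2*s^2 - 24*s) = s^2 + 2*s - 24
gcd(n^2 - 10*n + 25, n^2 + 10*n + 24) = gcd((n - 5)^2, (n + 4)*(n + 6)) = 1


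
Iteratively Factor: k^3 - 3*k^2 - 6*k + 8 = (k - 4)*(k^2 + k - 2) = (k - 4)*(k - 1)*(k + 2)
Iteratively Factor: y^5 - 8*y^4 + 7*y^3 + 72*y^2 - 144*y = (y - 3)*(y^4 - 5*y^3 - 8*y^2 + 48*y) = y*(y - 3)*(y^3 - 5*y^2 - 8*y + 48) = y*(y - 4)*(y - 3)*(y^2 - y - 12) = y*(y - 4)*(y - 3)*(y + 3)*(y - 4)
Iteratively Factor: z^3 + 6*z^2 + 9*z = (z)*(z^2 + 6*z + 9) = z*(z + 3)*(z + 3)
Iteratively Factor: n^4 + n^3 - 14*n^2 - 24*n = (n)*(n^3 + n^2 - 14*n - 24) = n*(n + 3)*(n^2 - 2*n - 8) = n*(n + 2)*(n + 3)*(n - 4)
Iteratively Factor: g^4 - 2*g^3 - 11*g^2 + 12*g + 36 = (g + 2)*(g^3 - 4*g^2 - 3*g + 18) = (g - 3)*(g + 2)*(g^2 - g - 6) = (g - 3)^2*(g + 2)*(g + 2)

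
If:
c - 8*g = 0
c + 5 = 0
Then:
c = -5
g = -5/8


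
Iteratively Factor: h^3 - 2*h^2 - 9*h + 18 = (h - 2)*(h^2 - 9) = (h - 3)*(h - 2)*(h + 3)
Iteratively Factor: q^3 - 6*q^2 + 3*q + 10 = (q - 5)*(q^2 - q - 2) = (q - 5)*(q - 2)*(q + 1)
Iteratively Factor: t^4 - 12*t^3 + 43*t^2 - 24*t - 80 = (t - 5)*(t^3 - 7*t^2 + 8*t + 16) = (t - 5)*(t - 4)*(t^2 - 3*t - 4) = (t - 5)*(t - 4)^2*(t + 1)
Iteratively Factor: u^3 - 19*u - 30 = (u - 5)*(u^2 + 5*u + 6) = (u - 5)*(u + 3)*(u + 2)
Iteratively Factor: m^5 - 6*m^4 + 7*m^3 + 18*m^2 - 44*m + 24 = (m - 2)*(m^4 - 4*m^3 - m^2 + 16*m - 12) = (m - 2)*(m - 1)*(m^3 - 3*m^2 - 4*m + 12) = (m - 3)*(m - 2)*(m - 1)*(m^2 - 4) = (m - 3)*(m - 2)^2*(m - 1)*(m + 2)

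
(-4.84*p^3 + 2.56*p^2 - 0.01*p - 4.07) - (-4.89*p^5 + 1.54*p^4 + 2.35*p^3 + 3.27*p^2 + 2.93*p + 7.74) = 4.89*p^5 - 1.54*p^4 - 7.19*p^3 - 0.71*p^2 - 2.94*p - 11.81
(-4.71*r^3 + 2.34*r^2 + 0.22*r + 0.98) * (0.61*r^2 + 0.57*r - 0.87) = -2.8731*r^5 - 1.2573*r^4 + 5.5657*r^3 - 1.3126*r^2 + 0.3672*r - 0.8526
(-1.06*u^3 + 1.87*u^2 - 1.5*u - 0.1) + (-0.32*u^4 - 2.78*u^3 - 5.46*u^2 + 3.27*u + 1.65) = -0.32*u^4 - 3.84*u^3 - 3.59*u^2 + 1.77*u + 1.55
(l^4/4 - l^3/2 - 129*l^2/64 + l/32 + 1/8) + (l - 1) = l^4/4 - l^3/2 - 129*l^2/64 + 33*l/32 - 7/8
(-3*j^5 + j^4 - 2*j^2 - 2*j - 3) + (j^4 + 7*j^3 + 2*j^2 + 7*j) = -3*j^5 + 2*j^4 + 7*j^3 + 5*j - 3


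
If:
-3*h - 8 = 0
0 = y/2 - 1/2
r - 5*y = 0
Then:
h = -8/3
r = 5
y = 1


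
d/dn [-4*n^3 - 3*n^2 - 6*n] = -12*n^2 - 6*n - 6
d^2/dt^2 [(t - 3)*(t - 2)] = 2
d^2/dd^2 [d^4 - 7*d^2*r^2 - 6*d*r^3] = 12*d^2 - 14*r^2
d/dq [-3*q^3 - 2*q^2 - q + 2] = -9*q^2 - 4*q - 1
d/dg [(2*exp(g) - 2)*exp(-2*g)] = 2*(2 - exp(g))*exp(-2*g)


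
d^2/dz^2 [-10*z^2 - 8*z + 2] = -20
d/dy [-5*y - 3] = -5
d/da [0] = 0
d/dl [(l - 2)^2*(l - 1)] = (l - 2)*(3*l - 4)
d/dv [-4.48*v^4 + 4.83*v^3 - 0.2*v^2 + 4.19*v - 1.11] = -17.92*v^3 + 14.49*v^2 - 0.4*v + 4.19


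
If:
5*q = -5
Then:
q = -1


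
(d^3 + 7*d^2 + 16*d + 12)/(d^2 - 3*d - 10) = (d^2 + 5*d + 6)/(d - 5)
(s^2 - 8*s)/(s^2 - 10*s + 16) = s/(s - 2)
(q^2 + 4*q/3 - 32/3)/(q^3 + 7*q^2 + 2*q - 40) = (q - 8/3)/(q^2 + 3*q - 10)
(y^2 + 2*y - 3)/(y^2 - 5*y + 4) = (y + 3)/(y - 4)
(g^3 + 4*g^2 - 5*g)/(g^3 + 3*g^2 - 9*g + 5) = g/(g - 1)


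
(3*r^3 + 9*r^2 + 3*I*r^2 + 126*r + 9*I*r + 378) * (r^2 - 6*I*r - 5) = 3*r^5 + 9*r^4 - 15*I*r^4 + 129*r^3 - 45*I*r^3 + 387*r^2 - 771*I*r^2 - 630*r - 2313*I*r - 1890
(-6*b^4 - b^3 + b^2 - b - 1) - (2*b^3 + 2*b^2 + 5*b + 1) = -6*b^4 - 3*b^3 - b^2 - 6*b - 2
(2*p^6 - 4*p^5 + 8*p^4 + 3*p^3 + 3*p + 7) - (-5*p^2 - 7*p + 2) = 2*p^6 - 4*p^5 + 8*p^4 + 3*p^3 + 5*p^2 + 10*p + 5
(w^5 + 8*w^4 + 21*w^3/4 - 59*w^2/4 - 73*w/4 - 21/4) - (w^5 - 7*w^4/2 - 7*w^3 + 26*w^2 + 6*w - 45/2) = 23*w^4/2 + 49*w^3/4 - 163*w^2/4 - 97*w/4 + 69/4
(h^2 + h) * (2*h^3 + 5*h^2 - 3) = 2*h^5 + 7*h^4 + 5*h^3 - 3*h^2 - 3*h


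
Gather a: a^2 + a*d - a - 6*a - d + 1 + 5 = a^2 + a*(d - 7) - d + 6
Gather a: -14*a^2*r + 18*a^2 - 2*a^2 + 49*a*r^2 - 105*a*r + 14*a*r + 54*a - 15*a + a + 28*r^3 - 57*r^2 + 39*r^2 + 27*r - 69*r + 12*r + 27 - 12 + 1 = a^2*(16 - 14*r) + a*(49*r^2 - 91*r + 40) + 28*r^3 - 18*r^2 - 30*r + 16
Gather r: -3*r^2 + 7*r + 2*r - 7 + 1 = -3*r^2 + 9*r - 6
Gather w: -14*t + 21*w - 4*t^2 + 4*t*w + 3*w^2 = -4*t^2 - 14*t + 3*w^2 + w*(4*t + 21)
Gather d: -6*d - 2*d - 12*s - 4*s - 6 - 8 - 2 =-8*d - 16*s - 16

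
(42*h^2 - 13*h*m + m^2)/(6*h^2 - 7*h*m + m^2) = (7*h - m)/(h - m)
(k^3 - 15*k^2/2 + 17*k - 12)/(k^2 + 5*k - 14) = (k^2 - 11*k/2 + 6)/(k + 7)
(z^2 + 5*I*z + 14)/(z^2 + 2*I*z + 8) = (z + 7*I)/(z + 4*I)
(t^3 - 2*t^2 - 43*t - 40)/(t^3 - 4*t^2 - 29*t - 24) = (t + 5)/(t + 3)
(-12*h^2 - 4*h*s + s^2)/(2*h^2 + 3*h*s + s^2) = (-6*h + s)/(h + s)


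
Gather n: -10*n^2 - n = -10*n^2 - n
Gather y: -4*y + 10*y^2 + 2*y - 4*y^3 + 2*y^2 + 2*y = -4*y^3 + 12*y^2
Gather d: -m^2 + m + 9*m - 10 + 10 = -m^2 + 10*m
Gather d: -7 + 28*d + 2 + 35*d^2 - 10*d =35*d^2 + 18*d - 5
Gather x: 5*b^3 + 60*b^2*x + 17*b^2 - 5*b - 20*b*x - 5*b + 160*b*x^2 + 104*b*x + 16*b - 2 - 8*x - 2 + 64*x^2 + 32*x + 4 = 5*b^3 + 17*b^2 + 6*b + x^2*(160*b + 64) + x*(60*b^2 + 84*b + 24)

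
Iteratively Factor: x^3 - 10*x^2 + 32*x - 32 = (x - 2)*(x^2 - 8*x + 16) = (x - 4)*(x - 2)*(x - 4)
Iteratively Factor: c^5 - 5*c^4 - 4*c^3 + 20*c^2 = (c)*(c^4 - 5*c^3 - 4*c^2 + 20*c) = c*(c + 2)*(c^3 - 7*c^2 + 10*c) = c^2*(c + 2)*(c^2 - 7*c + 10) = c^2*(c - 2)*(c + 2)*(c - 5)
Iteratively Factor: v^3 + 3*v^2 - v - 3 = (v + 1)*(v^2 + 2*v - 3) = (v - 1)*(v + 1)*(v + 3)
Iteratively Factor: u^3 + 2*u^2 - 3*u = (u)*(u^2 + 2*u - 3) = u*(u - 1)*(u + 3)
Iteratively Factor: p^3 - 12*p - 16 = (p + 2)*(p^2 - 2*p - 8) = (p + 2)^2*(p - 4)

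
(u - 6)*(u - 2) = u^2 - 8*u + 12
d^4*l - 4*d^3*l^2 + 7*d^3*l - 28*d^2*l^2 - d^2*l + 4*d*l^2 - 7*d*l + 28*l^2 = (d - 1)*(d + 7)*(d - 4*l)*(d*l + l)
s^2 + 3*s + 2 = (s + 1)*(s + 2)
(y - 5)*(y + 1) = y^2 - 4*y - 5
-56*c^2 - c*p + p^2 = (-8*c + p)*(7*c + p)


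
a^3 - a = a*(a - 1)*(a + 1)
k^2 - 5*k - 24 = (k - 8)*(k + 3)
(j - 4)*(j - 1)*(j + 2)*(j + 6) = j^4 + 3*j^3 - 24*j^2 - 28*j + 48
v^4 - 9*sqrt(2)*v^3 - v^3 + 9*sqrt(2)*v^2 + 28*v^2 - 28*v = v*(v - 1)*(v - 7*sqrt(2))*(v - 2*sqrt(2))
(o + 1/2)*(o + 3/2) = o^2 + 2*o + 3/4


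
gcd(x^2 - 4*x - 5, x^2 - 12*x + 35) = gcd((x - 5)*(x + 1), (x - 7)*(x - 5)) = x - 5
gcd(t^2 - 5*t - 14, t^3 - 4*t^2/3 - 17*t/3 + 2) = t + 2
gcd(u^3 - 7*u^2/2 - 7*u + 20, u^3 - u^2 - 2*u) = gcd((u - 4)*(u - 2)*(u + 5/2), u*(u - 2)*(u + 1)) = u - 2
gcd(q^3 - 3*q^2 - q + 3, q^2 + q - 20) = 1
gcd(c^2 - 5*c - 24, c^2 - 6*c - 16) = c - 8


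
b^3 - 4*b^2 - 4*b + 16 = (b - 4)*(b - 2)*(b + 2)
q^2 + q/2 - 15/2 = (q - 5/2)*(q + 3)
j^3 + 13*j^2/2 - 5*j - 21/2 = (j - 3/2)*(j + 1)*(j + 7)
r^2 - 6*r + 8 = (r - 4)*(r - 2)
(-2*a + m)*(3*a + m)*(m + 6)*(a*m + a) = -6*a^3*m^2 - 42*a^3*m - 36*a^3 + a^2*m^3 + 7*a^2*m^2 + 6*a^2*m + a*m^4 + 7*a*m^3 + 6*a*m^2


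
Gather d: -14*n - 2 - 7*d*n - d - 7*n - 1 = d*(-7*n - 1) - 21*n - 3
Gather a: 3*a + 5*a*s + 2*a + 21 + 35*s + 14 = a*(5*s + 5) + 35*s + 35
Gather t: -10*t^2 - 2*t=-10*t^2 - 2*t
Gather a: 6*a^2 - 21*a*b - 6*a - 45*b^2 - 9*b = 6*a^2 + a*(-21*b - 6) - 45*b^2 - 9*b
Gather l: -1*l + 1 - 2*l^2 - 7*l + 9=-2*l^2 - 8*l + 10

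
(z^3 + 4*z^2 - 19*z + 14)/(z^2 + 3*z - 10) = (z^2 + 6*z - 7)/(z + 5)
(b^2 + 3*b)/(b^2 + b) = (b + 3)/(b + 1)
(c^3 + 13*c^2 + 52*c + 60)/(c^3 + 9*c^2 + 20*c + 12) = (c + 5)/(c + 1)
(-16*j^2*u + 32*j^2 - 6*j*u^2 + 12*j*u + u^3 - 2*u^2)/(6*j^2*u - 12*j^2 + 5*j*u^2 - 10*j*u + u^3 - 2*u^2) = (-8*j + u)/(3*j + u)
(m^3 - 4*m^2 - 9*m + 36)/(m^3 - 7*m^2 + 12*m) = (m + 3)/m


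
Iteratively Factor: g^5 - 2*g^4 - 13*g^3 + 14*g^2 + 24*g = (g)*(g^4 - 2*g^3 - 13*g^2 + 14*g + 24) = g*(g + 3)*(g^3 - 5*g^2 + 2*g + 8) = g*(g + 1)*(g + 3)*(g^2 - 6*g + 8) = g*(g - 4)*(g + 1)*(g + 3)*(g - 2)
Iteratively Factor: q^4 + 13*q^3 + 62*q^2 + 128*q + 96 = (q + 3)*(q^3 + 10*q^2 + 32*q + 32) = (q + 2)*(q + 3)*(q^2 + 8*q + 16) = (q + 2)*(q + 3)*(q + 4)*(q + 4)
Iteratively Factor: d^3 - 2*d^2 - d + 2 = (d - 2)*(d^2 - 1) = (d - 2)*(d + 1)*(d - 1)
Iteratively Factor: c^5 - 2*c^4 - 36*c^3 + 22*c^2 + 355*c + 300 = (c + 1)*(c^4 - 3*c^3 - 33*c^2 + 55*c + 300) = (c + 1)*(c + 4)*(c^3 - 7*c^2 - 5*c + 75) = (c - 5)*(c + 1)*(c + 4)*(c^2 - 2*c - 15) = (c - 5)^2*(c + 1)*(c + 4)*(c + 3)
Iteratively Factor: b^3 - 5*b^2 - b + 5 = (b - 1)*(b^2 - 4*b - 5) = (b - 1)*(b + 1)*(b - 5)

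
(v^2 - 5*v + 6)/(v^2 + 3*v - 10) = (v - 3)/(v + 5)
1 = 1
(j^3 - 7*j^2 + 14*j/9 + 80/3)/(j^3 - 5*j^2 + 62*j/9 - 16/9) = (3*j^2 - 13*j - 30)/(3*j^2 - 7*j + 2)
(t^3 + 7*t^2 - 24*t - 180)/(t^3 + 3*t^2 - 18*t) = (t^2 + t - 30)/(t*(t - 3))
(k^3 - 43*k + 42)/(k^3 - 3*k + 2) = (k^2 + k - 42)/(k^2 + k - 2)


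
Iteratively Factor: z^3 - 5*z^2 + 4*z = (z)*(z^2 - 5*z + 4) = z*(z - 1)*(z - 4)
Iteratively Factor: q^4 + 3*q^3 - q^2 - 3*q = (q - 1)*(q^3 + 4*q^2 + 3*q) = (q - 1)*(q + 1)*(q^2 + 3*q) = (q - 1)*(q + 1)*(q + 3)*(q)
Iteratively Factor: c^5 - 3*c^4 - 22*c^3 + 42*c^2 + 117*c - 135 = (c - 3)*(c^4 - 22*c^2 - 24*c + 45) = (c - 5)*(c - 3)*(c^3 + 5*c^2 + 3*c - 9) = (c - 5)*(c - 3)*(c + 3)*(c^2 + 2*c - 3) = (c - 5)*(c - 3)*(c + 3)^2*(c - 1)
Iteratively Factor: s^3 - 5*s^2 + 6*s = (s)*(s^2 - 5*s + 6) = s*(s - 2)*(s - 3)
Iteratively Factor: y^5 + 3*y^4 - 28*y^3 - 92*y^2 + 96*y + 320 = (y + 4)*(y^4 - y^3 - 24*y^2 + 4*y + 80) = (y + 4)^2*(y^3 - 5*y^2 - 4*y + 20) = (y - 2)*(y + 4)^2*(y^2 - 3*y - 10) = (y - 2)*(y + 2)*(y + 4)^2*(y - 5)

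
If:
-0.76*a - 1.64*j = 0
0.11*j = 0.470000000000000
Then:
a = -9.22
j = 4.27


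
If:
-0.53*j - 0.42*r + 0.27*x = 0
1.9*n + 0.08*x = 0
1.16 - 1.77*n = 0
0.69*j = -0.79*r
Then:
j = -25.76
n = 0.66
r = 22.50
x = -15.56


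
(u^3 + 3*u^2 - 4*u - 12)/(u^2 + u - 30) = (u^3 + 3*u^2 - 4*u - 12)/(u^2 + u - 30)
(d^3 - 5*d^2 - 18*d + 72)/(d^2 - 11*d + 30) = (d^2 + d - 12)/(d - 5)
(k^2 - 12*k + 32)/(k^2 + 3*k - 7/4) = 4*(k^2 - 12*k + 32)/(4*k^2 + 12*k - 7)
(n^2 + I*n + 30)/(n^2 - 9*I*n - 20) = (n + 6*I)/(n - 4*I)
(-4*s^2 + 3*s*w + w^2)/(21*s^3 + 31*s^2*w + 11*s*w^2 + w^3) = (-4*s^2 + 3*s*w + w^2)/(21*s^3 + 31*s^2*w + 11*s*w^2 + w^3)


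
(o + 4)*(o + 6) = o^2 + 10*o + 24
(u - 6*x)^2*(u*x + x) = u^3*x - 12*u^2*x^2 + u^2*x + 36*u*x^3 - 12*u*x^2 + 36*x^3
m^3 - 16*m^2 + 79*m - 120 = (m - 8)*(m - 5)*(m - 3)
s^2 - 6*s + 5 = (s - 5)*(s - 1)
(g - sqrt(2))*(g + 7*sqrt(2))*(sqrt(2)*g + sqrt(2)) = sqrt(2)*g^3 + sqrt(2)*g^2 + 12*g^2 - 14*sqrt(2)*g + 12*g - 14*sqrt(2)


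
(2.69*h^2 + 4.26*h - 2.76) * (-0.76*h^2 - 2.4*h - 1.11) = -2.0444*h^4 - 9.6936*h^3 - 11.1123*h^2 + 1.8954*h + 3.0636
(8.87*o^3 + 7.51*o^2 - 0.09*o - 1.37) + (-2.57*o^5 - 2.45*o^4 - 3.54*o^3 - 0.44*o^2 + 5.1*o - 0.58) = -2.57*o^5 - 2.45*o^4 + 5.33*o^3 + 7.07*o^2 + 5.01*o - 1.95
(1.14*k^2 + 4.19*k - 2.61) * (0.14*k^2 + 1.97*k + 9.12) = 0.1596*k^4 + 2.8324*k^3 + 18.2857*k^2 + 33.0711*k - 23.8032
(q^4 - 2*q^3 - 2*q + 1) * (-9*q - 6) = -9*q^5 + 12*q^4 + 12*q^3 + 18*q^2 + 3*q - 6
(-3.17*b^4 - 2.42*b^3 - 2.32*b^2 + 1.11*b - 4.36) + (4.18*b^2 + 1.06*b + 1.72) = -3.17*b^4 - 2.42*b^3 + 1.86*b^2 + 2.17*b - 2.64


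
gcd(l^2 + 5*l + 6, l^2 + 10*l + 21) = l + 3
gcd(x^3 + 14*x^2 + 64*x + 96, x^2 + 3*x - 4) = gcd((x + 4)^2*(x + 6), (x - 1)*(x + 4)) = x + 4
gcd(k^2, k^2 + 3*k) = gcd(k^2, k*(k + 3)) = k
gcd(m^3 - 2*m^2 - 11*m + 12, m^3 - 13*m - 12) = m^2 - m - 12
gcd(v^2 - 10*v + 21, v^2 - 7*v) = v - 7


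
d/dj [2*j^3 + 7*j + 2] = 6*j^2 + 7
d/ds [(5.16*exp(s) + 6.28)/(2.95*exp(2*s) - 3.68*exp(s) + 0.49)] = (-15.222*exp(2*s) - 37.052*exp(s) + 25.6388)*exp(s)/(8.7025*exp(4*s) - 21.712*exp(3*s) + 16.4334*exp(2*s) - 3.6064*exp(s) + 0.2401)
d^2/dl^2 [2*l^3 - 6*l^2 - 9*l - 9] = 12*l - 12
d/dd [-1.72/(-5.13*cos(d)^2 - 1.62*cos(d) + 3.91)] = (17.6472*cos(d) + 2.7864)*sin(d)/(5.13*cos(d)^2 + 1.62*cos(d) - 3.91)^2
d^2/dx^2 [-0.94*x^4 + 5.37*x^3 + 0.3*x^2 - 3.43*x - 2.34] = -11.28*x^2 + 32.22*x + 0.6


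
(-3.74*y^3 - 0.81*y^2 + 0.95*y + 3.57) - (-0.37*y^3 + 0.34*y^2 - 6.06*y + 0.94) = -3.37*y^3 - 1.15*y^2 + 7.01*y + 2.63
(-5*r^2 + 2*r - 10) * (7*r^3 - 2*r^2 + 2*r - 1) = -35*r^5 + 24*r^4 - 84*r^3 + 29*r^2 - 22*r + 10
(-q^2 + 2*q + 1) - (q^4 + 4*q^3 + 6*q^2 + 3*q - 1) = -q^4 - 4*q^3 - 7*q^2 - q + 2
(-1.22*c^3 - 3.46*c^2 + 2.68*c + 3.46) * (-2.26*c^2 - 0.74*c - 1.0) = 2.7572*c^5 + 8.7224*c^4 - 2.2764*c^3 - 6.3428*c^2 - 5.2404*c - 3.46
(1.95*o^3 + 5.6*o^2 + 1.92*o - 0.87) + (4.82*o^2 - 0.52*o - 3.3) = 1.95*o^3 + 10.42*o^2 + 1.4*o - 4.17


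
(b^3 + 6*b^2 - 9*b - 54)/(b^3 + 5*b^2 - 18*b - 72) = (b - 3)/(b - 4)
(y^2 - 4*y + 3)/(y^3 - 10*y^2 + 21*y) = (y - 1)/(y*(y - 7))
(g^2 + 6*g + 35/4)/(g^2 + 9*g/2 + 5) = (g + 7/2)/(g + 2)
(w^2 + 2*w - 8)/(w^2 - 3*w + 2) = (w + 4)/(w - 1)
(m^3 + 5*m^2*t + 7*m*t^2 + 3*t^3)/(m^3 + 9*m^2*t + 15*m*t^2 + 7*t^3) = (m + 3*t)/(m + 7*t)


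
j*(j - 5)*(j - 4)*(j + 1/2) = j^4 - 17*j^3/2 + 31*j^2/2 + 10*j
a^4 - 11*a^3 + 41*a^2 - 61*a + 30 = (a - 5)*(a - 3)*(a - 2)*(a - 1)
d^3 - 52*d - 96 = (d - 8)*(d + 2)*(d + 6)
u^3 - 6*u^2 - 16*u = u*(u - 8)*(u + 2)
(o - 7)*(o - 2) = o^2 - 9*o + 14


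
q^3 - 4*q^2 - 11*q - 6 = (q - 6)*(q + 1)^2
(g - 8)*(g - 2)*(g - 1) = g^3 - 11*g^2 + 26*g - 16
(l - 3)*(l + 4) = l^2 + l - 12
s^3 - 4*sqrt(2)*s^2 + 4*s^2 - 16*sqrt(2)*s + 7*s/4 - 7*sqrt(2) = (s + 1/2)*(s + 7/2)*(s - 4*sqrt(2))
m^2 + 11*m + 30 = (m + 5)*(m + 6)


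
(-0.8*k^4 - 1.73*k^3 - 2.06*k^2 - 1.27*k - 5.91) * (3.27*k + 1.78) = -2.616*k^5 - 7.0811*k^4 - 9.8156*k^3 - 7.8197*k^2 - 21.5863*k - 10.5198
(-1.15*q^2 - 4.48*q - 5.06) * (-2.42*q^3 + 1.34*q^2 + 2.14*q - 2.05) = 2.783*q^5 + 9.3006*q^4 + 3.781*q^3 - 14.0101*q^2 - 1.6444*q + 10.373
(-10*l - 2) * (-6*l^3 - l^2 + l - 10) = 60*l^4 + 22*l^3 - 8*l^2 + 98*l + 20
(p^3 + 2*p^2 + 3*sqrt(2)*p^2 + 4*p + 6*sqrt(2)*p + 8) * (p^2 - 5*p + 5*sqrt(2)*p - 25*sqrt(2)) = p^5 - 3*p^4 + 8*sqrt(2)*p^4 - 24*sqrt(2)*p^3 + 24*p^3 - 102*p^2 - 60*sqrt(2)*p^2 - 340*p - 60*sqrt(2)*p - 200*sqrt(2)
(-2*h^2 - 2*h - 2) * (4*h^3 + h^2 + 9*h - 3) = -8*h^5 - 10*h^4 - 28*h^3 - 14*h^2 - 12*h + 6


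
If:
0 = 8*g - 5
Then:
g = 5/8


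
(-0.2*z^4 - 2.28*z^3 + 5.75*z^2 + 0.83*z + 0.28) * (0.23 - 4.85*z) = 0.97*z^5 + 11.012*z^4 - 28.4119*z^3 - 2.703*z^2 - 1.1671*z + 0.0644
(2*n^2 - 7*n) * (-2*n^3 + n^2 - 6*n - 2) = -4*n^5 + 16*n^4 - 19*n^3 + 38*n^2 + 14*n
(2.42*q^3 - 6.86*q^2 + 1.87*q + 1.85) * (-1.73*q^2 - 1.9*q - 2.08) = -4.1866*q^5 + 7.2698*q^4 + 4.7653*q^3 + 7.5153*q^2 - 7.4046*q - 3.848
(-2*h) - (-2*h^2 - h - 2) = 2*h^2 - h + 2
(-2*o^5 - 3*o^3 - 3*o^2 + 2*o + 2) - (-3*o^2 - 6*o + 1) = -2*o^5 - 3*o^3 + 8*o + 1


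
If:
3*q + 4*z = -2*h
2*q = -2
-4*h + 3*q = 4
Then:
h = -7/4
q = -1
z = 13/8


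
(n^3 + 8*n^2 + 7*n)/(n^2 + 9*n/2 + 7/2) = 2*n*(n + 7)/(2*n + 7)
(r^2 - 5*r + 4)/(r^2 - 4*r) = (r - 1)/r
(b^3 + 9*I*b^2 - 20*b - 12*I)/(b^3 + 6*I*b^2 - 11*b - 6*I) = (b + 6*I)/(b + 3*I)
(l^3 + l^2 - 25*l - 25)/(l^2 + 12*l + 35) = (l^2 - 4*l - 5)/(l + 7)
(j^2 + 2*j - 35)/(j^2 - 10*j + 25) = (j + 7)/(j - 5)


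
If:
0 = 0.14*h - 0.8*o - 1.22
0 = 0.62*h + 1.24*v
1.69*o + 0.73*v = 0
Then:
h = -37.22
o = -8.04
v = 18.61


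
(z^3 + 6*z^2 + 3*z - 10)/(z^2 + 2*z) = z + 4 - 5/z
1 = 1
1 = 1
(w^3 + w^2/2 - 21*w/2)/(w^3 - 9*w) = (w + 7/2)/(w + 3)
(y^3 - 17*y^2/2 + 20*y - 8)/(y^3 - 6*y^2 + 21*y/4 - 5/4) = 2*(y^2 - 8*y + 16)/(2*y^2 - 11*y + 5)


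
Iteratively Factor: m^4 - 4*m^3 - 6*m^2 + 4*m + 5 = (m + 1)*(m^3 - 5*m^2 - m + 5) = (m - 5)*(m + 1)*(m^2 - 1) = (m - 5)*(m - 1)*(m + 1)*(m + 1)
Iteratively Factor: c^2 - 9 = (c - 3)*(c + 3)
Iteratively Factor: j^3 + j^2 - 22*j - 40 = (j + 4)*(j^2 - 3*j - 10) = (j - 5)*(j + 4)*(j + 2)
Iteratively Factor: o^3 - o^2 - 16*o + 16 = (o - 1)*(o^2 - 16) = (o - 1)*(o + 4)*(o - 4)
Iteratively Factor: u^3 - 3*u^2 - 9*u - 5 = (u - 5)*(u^2 + 2*u + 1) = (u - 5)*(u + 1)*(u + 1)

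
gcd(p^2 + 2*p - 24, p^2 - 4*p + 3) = 1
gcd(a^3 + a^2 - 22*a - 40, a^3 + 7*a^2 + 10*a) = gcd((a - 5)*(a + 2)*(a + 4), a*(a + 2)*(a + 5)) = a + 2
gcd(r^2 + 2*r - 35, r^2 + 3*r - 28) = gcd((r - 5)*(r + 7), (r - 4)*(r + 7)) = r + 7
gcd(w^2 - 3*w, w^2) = w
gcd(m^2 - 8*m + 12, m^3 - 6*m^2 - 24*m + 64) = m - 2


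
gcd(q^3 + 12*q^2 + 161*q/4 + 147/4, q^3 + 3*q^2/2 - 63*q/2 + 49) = q + 7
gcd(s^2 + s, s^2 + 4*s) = s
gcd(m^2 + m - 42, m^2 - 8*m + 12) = m - 6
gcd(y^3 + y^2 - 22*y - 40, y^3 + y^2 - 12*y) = y + 4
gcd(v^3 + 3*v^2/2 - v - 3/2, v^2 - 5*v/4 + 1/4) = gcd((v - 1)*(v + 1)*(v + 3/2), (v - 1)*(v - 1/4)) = v - 1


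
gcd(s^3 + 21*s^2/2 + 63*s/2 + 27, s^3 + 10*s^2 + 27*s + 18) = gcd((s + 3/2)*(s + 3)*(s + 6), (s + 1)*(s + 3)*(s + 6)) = s^2 + 9*s + 18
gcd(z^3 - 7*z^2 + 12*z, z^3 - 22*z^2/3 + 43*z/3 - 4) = z^2 - 7*z + 12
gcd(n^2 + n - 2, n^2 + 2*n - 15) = 1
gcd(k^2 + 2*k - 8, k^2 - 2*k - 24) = k + 4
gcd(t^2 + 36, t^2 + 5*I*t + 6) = t + 6*I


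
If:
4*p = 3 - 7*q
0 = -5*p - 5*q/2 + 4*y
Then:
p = 28*y/25 - 3/10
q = 3/5 - 16*y/25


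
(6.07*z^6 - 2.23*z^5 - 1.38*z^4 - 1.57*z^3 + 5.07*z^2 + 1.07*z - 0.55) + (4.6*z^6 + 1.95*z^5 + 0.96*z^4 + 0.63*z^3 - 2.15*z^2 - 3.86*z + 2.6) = 10.67*z^6 - 0.28*z^5 - 0.42*z^4 - 0.94*z^3 + 2.92*z^2 - 2.79*z + 2.05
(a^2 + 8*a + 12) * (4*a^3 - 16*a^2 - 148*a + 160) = 4*a^5 + 16*a^4 - 228*a^3 - 1216*a^2 - 496*a + 1920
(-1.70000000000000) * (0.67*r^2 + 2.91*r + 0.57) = -1.139*r^2 - 4.947*r - 0.969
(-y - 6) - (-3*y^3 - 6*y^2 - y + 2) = 3*y^3 + 6*y^2 - 8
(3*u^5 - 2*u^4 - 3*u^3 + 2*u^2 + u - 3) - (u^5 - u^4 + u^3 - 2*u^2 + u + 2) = 2*u^5 - u^4 - 4*u^3 + 4*u^2 - 5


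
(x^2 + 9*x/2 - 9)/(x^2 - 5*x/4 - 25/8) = 4*(-2*x^2 - 9*x + 18)/(-8*x^2 + 10*x + 25)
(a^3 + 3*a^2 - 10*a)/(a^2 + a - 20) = a*(a - 2)/(a - 4)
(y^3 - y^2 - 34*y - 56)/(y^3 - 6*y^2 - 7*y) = (y^2 + 6*y + 8)/(y*(y + 1))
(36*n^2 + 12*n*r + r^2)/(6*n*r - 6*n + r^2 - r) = (6*n + r)/(r - 1)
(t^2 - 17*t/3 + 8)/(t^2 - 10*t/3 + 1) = (3*t - 8)/(3*t - 1)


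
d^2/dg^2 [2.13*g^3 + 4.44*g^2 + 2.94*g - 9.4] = 12.78*g + 8.88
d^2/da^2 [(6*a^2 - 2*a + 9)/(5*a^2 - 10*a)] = 2*(10*a^3 + 27*a^2 - 54*a + 36)/(5*a^3*(a^3 - 6*a^2 + 12*a - 8))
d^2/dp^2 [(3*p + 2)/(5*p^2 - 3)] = 30*(5*p^3 + 10*p^2 + 9*p + 2)/(125*p^6 - 225*p^4 + 135*p^2 - 27)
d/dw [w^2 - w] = 2*w - 1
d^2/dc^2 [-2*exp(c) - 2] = -2*exp(c)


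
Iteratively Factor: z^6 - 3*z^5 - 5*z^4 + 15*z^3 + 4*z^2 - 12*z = (z + 2)*(z^5 - 5*z^4 + 5*z^3 + 5*z^2 - 6*z) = (z + 1)*(z + 2)*(z^4 - 6*z^3 + 11*z^2 - 6*z) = (z - 2)*(z + 1)*(z + 2)*(z^3 - 4*z^2 + 3*z) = (z - 2)*(z - 1)*(z + 1)*(z + 2)*(z^2 - 3*z) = (z - 3)*(z - 2)*(z - 1)*(z + 1)*(z + 2)*(z)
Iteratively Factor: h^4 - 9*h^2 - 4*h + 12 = (h + 2)*(h^3 - 2*h^2 - 5*h + 6) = (h - 3)*(h + 2)*(h^2 + h - 2) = (h - 3)*(h - 1)*(h + 2)*(h + 2)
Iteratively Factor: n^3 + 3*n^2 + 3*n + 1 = (n + 1)*(n^2 + 2*n + 1) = (n + 1)^2*(n + 1)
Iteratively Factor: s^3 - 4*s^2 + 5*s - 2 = (s - 2)*(s^2 - 2*s + 1) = (s - 2)*(s - 1)*(s - 1)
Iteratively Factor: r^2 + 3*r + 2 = (r + 2)*(r + 1)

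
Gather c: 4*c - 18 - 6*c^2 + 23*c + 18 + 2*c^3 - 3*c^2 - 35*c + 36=2*c^3 - 9*c^2 - 8*c + 36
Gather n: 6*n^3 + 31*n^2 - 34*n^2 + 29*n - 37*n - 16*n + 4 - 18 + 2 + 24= 6*n^3 - 3*n^2 - 24*n + 12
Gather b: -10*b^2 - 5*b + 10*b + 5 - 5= -10*b^2 + 5*b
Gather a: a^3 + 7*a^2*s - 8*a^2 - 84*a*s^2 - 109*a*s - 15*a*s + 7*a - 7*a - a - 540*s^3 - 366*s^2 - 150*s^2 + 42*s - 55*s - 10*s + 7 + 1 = a^3 + a^2*(7*s - 8) + a*(-84*s^2 - 124*s - 1) - 540*s^3 - 516*s^2 - 23*s + 8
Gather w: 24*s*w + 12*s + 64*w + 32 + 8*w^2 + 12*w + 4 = 12*s + 8*w^2 + w*(24*s + 76) + 36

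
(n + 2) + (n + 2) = 2*n + 4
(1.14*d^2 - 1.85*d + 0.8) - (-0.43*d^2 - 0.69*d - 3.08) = 1.57*d^2 - 1.16*d + 3.88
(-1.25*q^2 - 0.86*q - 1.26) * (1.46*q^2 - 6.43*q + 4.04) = -1.825*q^4 + 6.7819*q^3 - 1.3598*q^2 + 4.6274*q - 5.0904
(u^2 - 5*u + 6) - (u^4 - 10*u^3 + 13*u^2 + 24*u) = -u^4 + 10*u^3 - 12*u^2 - 29*u + 6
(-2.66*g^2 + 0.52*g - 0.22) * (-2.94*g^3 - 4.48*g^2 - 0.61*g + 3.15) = 7.8204*g^5 + 10.388*g^4 - 0.0602*g^3 - 7.7106*g^2 + 1.7722*g - 0.693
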